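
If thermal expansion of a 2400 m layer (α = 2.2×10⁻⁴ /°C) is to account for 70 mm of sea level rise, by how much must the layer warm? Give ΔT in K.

ΔT ≈ 0.13 K

ΔT = Δh/(αH) = 0.07 / (2.2×10⁻⁴ × 2400) ≈ 0.1326 K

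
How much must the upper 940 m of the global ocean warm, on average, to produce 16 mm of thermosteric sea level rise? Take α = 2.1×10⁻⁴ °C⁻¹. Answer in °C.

ΔT = Δh/(αH) = 0.016 / (2.1×10⁻⁴ × 940) ≈ 0.08105 °C

ΔT ≈ 0.0811 °C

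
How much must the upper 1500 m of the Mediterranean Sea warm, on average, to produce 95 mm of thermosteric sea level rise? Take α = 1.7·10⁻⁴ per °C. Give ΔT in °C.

ΔT = Δh/(αH) = 0.095 / (1.7×10⁻⁴ × 1500) ≈ 0.3725 °C

0.37 °C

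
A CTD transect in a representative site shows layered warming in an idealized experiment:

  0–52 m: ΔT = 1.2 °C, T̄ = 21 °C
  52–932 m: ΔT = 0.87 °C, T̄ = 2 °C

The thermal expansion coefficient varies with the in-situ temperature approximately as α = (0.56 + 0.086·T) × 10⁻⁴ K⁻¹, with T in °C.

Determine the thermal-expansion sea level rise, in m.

0.0708 m of thermosteric rise

Layer 1: α = (0.56 + 0.086×21)×10⁻⁴ = 2.366×10⁻⁴ K⁻¹
Layer 2: α = (0.56 + 0.086×2)×10⁻⁴ = 0.732×10⁻⁴ K⁻¹
0–52 m: 1.2 × 52 × 2.366×10⁻⁴ = 0.01476384 m
52–932 m: 0.87 × 880 × 0.732×10⁻⁴ = 0.05604192 m
Δh = 0.01476384 + 0.05604192 = 0.07080576 m ≈ 0.0708 m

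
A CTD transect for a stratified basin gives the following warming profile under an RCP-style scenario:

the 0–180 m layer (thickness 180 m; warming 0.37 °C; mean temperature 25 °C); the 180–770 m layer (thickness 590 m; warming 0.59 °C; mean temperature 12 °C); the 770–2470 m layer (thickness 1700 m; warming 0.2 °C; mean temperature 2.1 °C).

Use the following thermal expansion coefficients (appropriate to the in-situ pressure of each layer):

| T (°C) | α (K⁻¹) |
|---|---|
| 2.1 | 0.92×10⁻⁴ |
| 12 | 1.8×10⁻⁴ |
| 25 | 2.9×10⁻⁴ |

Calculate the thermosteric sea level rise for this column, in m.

Δh = 0.11 m

Layer 1 at 25 °C → α = 2.9×10⁻⁴ K⁻¹
Layer 2 at 12 °C → α = 1.8×10⁻⁴ K⁻¹
Layer 3 at 2.1 °C → α = 0.92×10⁻⁴ K⁻¹
2.9×10⁻⁴ × 0.37 × 180 = 0.019314 m
590 × 1.8×10⁻⁴ × 0.59 = 0.062658 m
Layer 3: 0.92×10⁻⁴ × 0.2 × 1700 = 0.03128 m
Δh = 0.019314 + 0.062658 + 0.03128 = 0.113252 m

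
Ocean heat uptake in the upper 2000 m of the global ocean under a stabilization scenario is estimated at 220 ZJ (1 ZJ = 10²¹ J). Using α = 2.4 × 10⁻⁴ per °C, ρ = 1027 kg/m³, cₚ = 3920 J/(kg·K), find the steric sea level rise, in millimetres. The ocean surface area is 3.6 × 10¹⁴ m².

36.4 mm

Per unit area: Q = 220×10²¹ / (3.6×10¹⁴) ≈ 6.111×10⁸ J/m²
Δh = αQ/(ρcₚ) = 2.4×10⁻⁴ × 6.111×10⁸ / (1027 × 3920) ≈ 0.036431 m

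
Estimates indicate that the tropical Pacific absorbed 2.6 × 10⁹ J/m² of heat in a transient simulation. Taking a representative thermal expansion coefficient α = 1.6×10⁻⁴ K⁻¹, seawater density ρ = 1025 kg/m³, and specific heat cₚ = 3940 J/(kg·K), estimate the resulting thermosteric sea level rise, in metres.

Δh = αQ/(ρcₚ) = 1.6×10⁻⁴ × 2.6×10⁹ / (1025 × 3940) ≈ 0.10301 m

Δh = 0.103 m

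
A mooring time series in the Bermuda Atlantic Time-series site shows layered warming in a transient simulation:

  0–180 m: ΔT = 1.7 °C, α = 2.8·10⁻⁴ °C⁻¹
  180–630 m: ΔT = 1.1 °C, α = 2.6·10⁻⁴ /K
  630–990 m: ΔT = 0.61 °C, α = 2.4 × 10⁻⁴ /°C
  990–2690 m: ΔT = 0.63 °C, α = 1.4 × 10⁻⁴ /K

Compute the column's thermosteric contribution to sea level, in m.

about 0.417 m

Layer 1: 2.8×10⁻⁴ × 180 × 1.7 = 0.08568 m
180–630 m: 450 × 2.6×10⁻⁴ × 1.1 = 0.12870 m
Layer 3: 2.4×10⁻⁴ × 360 × 0.61 = 0.052704 m
1.4×10⁻⁴ × 1700 × 0.63 = 0.14994 m
Δh = 0.08568 + 0.12870 + 0.052704 + 0.14994 = 0.417024 m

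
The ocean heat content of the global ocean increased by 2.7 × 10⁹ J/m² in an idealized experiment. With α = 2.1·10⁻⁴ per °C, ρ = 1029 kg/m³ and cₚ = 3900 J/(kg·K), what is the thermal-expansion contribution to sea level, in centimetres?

Δh = αQ/(ρcₚ) = 2.1×10⁻⁴ × 2.7×10⁹ / (1029 × 3900) ≈ 0.14129 m

about 14.1 cm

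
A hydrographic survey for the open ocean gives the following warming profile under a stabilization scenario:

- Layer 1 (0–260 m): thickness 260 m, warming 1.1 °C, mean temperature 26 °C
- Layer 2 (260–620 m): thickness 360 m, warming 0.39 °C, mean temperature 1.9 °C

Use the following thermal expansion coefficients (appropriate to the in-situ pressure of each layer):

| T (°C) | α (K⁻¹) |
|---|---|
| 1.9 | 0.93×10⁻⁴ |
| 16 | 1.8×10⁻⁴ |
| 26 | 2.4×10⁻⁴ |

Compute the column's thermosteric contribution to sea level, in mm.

Layer 1 at 26 °C → α = 2.4×10⁻⁴ K⁻¹
Layer 2 at 1.9 °C → α = 0.93×10⁻⁴ K⁻¹
2.4×10⁻⁴ × 1.1 × 260 = 0.06864 m
0.93×10⁻⁴ × 360 × 0.39 = 0.0130572 m
Δh = 0.06864 + 0.0130572 = 0.0816972 m

about 82 mm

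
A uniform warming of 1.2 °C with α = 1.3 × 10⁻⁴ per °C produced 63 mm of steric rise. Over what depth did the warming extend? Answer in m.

about 404 m

H = Δh/(αΔT) = 0.063 / (1.3×10⁻⁴ × 1.2) ≈ 403.8 m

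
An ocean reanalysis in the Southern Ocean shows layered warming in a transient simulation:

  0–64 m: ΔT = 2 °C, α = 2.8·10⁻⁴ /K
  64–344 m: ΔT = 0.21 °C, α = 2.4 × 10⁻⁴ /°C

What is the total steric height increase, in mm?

2 × 2.8×10⁻⁴ × 64 = 0.03584 m
0.21 × 2.4×10⁻⁴ × 280 = 0.014112 m
Δh = 0.03584 + 0.014112 = 0.049952 m

about 50.0 mm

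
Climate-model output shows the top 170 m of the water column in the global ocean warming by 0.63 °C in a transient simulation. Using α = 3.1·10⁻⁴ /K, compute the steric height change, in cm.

Δh = αΔT·H = 3.1×10⁻⁴ × 0.63 × 170 = 0.033201 m

3.32 cm of thermosteric rise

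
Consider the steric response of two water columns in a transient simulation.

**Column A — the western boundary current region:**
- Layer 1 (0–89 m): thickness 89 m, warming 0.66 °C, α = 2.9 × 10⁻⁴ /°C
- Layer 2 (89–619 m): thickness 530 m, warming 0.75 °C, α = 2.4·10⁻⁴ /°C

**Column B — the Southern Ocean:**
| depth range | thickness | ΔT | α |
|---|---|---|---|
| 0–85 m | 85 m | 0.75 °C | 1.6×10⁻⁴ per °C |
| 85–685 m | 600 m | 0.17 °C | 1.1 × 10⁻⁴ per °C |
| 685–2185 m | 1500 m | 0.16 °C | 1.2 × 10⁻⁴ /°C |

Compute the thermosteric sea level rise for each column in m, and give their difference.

A Layer 1: 89 × 0.66 × 2.9×10⁻⁴ = 0.0170346 m
A 530 × 2.4×10⁻⁴ × 0.75 = 0.09540 m
A total: 0.1124346 m
B 0–85 m: 1.6×10⁻⁴ × 85 × 0.75 = 0.01020 m
B Layer 2: 0.17 × 1.1×10⁻⁴ × 600 = 0.01122 m
B Layer 3: 1500 × 1.2×10⁻⁴ × 0.16 = 0.02880 m
B total: 0.05022 m
Difference: 0.1124346 − 0.05022 = 0.0622146 m

Δh_A ≈ 0.11 m, Δh_B ≈ 0.050 m; difference ≈ 0.062 m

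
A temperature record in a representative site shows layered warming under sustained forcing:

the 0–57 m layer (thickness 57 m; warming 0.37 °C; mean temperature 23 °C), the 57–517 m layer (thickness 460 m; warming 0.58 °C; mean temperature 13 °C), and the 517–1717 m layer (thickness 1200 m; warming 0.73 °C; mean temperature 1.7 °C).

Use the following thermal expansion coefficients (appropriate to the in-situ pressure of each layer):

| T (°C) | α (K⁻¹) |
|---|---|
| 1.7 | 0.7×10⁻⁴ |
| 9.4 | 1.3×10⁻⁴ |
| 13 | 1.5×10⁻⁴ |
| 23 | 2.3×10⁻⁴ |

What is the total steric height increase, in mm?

Δh = 110 mm

Layer 1 at 23 °C → α = 2.3×10⁻⁴ K⁻¹
Layer 2 at 13 °C → α = 1.5×10⁻⁴ K⁻¹
Layer 3 at 1.7 °C → α = 0.7×10⁻⁴ K⁻¹
0–57 m: 2.3×10⁻⁴ × 57 × 0.37 = 0.0048507 m
57–517 m: 460 × 1.5×10⁻⁴ × 0.58 = 0.04002 m
1200 × 0.73 × 0.7×10⁻⁴ = 0.06132 m
Δh = 0.0048507 + 0.04002 + 0.06132 = 0.1061907 m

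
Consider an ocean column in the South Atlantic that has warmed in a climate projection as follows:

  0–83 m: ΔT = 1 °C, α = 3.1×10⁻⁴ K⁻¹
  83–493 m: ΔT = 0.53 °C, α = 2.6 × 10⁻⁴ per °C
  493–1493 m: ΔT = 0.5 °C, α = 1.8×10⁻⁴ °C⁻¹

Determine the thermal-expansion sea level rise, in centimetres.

83 × 3.1×10⁻⁴ × 1 = 0.02573 m
83–493 m: 0.53 × 2.6×10⁻⁴ × 410 = 0.056498 m
493–1493 m: 1.8×10⁻⁴ × 1000 × 0.5 = 0.09000 m
Δh = 0.02573 + 0.056498 + 0.09000 = 0.172228 m ≈ 17.2 cm

17.2 cm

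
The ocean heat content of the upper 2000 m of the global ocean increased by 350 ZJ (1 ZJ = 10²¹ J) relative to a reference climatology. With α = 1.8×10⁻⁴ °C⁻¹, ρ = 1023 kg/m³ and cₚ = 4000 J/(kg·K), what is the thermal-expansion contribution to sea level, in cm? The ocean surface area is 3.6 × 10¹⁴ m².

Δh = 4.28 cm

Per unit area: Q = 350×10²¹ / (3.6×10¹⁴) ≈ 9.722×10⁸ J/m²
Δh = αQ/(ρcₚ) = 1.8×10⁻⁴ × 9.722×10⁸ / (1023 × 4000) ≈ 0.042765 m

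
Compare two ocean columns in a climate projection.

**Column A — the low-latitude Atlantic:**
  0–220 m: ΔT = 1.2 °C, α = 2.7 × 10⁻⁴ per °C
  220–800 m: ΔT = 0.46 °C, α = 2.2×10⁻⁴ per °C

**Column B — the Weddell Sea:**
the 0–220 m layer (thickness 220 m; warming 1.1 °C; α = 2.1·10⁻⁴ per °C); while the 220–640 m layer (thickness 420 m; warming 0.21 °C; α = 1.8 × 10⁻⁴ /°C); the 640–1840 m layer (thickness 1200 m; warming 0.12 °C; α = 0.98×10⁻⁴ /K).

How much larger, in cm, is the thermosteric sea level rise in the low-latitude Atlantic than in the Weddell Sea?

A 0–220 m: 220 × 2.7×10⁻⁴ × 1.2 = 0.07128 m
A Layer 2: 2.2×10⁻⁴ × 0.46 × 580 = 0.058696 m
A total: 0.129976 m
B 0–220 m: 220 × 1.1 × 2.1×10⁻⁴ = 0.05082 m
B 220–640 m: 420 × 0.21 × 1.8×10⁻⁴ = 0.015876 m
B Layer 3: 1200 × 0.98×10⁻⁴ × 0.12 = 0.014112 m
B total: 0.080808 m
Difference: 0.129976 − 0.080808 = 0.049168 m

Δh_A − Δh_B ≈ 4.92 cm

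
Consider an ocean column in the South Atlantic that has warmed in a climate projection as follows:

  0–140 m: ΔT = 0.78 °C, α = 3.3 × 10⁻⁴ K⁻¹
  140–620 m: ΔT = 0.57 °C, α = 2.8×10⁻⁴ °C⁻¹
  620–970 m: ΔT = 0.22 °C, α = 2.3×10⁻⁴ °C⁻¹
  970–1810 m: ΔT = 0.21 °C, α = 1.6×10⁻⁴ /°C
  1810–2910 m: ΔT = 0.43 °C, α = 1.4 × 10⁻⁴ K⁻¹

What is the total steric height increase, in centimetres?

22.5 cm of thermosteric rise

Layer 1: 140 × 0.78 × 3.3×10⁻⁴ = 0.036036 m
Layer 2: 480 × 2.8×10⁻⁴ × 0.57 = 0.076608 m
620–970 m: 0.22 × 2.3×10⁻⁴ × 350 = 0.01771 m
970–1810 m: 0.21 × 1.6×10⁻⁴ × 840 = 0.028224 m
1810–2910 m: 0.43 × 1100 × 1.4×10⁻⁴ = 0.06622 m
Δh = 0.036036 + 0.076608 + 0.01771 + 0.028224 + 0.06622 = 0.224798 m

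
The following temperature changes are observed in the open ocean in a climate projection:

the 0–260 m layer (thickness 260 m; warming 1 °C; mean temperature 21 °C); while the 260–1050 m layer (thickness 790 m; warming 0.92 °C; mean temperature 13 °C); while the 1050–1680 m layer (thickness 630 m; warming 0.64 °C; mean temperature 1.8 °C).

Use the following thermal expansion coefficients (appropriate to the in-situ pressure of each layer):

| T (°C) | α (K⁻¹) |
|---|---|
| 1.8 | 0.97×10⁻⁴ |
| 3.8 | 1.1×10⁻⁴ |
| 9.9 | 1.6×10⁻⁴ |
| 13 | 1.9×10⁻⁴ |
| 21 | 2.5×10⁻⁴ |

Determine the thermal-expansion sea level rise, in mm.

242 mm

Layer 1 at 21 °C → α = 2.5×10⁻⁴ K⁻¹
Layer 2 at 13 °C → α = 1.9×10⁻⁴ K⁻¹
Layer 3 at 1.8 °C → α = 0.97×10⁻⁴ K⁻¹
Layer 1: 260 × 1 × 2.5×10⁻⁴ = 0.06500 m
Layer 2: 1.9×10⁻⁴ × 790 × 0.92 = 0.138092 m
630 × 0.97×10⁻⁴ × 0.64 = 0.0391104 m
Δh = 0.06500 + 0.138092 + 0.0391104 = 0.2422024 m ≈ 242 mm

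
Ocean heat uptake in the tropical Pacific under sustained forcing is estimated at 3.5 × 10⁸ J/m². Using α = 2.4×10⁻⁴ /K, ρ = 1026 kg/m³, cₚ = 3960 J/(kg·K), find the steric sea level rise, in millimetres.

about 20.7 mm

Δh = αQ/(ρcₚ) = 2.4×10⁻⁴ × 3.5×10⁸ / (1026 × 3960) ≈ 0.020675 m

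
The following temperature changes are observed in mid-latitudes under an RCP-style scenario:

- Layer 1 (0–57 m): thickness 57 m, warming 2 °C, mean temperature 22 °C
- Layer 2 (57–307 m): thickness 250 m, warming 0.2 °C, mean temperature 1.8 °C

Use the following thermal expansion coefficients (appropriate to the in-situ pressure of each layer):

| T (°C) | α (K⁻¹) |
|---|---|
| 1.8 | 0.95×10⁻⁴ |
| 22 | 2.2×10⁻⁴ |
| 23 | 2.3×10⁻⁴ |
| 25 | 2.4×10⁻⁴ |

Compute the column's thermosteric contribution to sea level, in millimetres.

about 30 mm

Layer 1 at 22 °C → α = 2.2×10⁻⁴ K⁻¹
Layer 2 at 1.8 °C → α = 0.95×10⁻⁴ K⁻¹
Layer 1: 2 × 2.2×10⁻⁴ × 57 = 0.02508 m
57–307 m: 250 × 0.95×10⁻⁴ × 0.2 = 0.00475 m
Δh = 0.02508 + 0.00475 = 0.02983 m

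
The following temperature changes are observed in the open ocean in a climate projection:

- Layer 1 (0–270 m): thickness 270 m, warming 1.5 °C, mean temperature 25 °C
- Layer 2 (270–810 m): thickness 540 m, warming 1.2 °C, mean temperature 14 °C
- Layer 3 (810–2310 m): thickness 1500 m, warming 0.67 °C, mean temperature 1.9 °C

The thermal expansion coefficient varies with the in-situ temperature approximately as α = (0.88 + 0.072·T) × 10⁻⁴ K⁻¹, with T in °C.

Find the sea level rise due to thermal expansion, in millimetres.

Layer 1: α = (0.88 + 0.072×25)×10⁻⁴ = 2.68×10⁻⁴ K⁻¹
Layer 2: α = (0.88 + 0.072×14)×10⁻⁴ = 1.888×10⁻⁴ K⁻¹
Layer 3: α = (0.88 + 0.072×1.9)×10⁻⁴ = 1.0168×10⁻⁴ K⁻¹
Layer 1: 1.5 × 270 × 2.68×10⁻⁴ = 0.10854 m
Layer 2: 1.2 × 540 × 1.888×10⁻⁴ = 0.1223424 m
Layer 3: 0.67 × 1500 × 1.0168×10⁻⁴ = 0.1021884 m
Δh = 0.10854 + 0.1223424 + 0.1021884 = 0.3330708 m

about 333 mm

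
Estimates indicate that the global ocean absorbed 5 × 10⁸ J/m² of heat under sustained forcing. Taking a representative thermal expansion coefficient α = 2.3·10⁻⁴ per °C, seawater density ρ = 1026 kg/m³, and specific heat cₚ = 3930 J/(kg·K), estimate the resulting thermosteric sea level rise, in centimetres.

2.85 cm

Δh = αQ/(ρcₚ) = 2.3×10⁻⁴ × 5×10⁸ / (1026 × 3930) ≈ 0.028521 m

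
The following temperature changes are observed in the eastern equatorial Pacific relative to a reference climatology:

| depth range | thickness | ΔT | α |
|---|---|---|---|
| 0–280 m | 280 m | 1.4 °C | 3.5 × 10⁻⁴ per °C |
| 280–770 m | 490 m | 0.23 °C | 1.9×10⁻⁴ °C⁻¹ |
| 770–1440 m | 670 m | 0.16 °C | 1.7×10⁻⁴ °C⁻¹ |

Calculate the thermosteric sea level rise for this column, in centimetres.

about 18 cm

Layer 1: 280 × 1.4 × 3.5×10⁻⁴ = 0.13720 m
0.23 × 490 × 1.9×10⁻⁴ = 0.021413 m
670 × 1.7×10⁻⁴ × 0.16 = 0.018224 m
Δh = 0.13720 + 0.021413 + 0.018224 = 0.176837 m ≈ 18 cm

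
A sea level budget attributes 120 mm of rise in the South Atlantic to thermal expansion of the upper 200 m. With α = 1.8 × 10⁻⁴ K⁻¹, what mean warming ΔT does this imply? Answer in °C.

ΔT = Δh/(αH) = 0.12 / (1.8×10⁻⁴ × 200) ≈ 3.333 °C

ΔT ≈ 3.33 °C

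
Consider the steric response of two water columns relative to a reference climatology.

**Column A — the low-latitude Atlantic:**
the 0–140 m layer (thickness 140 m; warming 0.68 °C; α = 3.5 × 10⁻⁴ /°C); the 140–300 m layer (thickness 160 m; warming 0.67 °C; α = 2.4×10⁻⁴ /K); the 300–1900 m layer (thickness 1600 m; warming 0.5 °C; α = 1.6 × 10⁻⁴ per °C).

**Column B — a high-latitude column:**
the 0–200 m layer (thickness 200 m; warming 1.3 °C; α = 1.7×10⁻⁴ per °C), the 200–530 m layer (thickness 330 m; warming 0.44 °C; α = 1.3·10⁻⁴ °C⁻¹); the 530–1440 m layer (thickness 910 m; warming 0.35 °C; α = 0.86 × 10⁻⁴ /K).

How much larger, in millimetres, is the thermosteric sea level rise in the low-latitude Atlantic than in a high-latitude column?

A Layer 1: 0.68 × 3.5×10⁻⁴ × 140 = 0.03332 m
A 140–300 m: 160 × 0.67 × 2.4×10⁻⁴ = 0.025728 m
A 300–1900 m: 1600 × 1.6×10⁻⁴ × 0.5 = 0.12800 m
A total: 0.187048 m
B 0–200 m: 200 × 1.7×10⁻⁴ × 1.3 = 0.04420 m
B Layer 2: 330 × 0.44 × 1.3×10⁻⁴ = 0.018876 m
B 0.35 × 0.86×10⁻⁴ × 910 = 0.027391 m
B total: 0.090467 m
Difference: 0.187048 − 0.090467 = 0.096581 m

Δh_A − Δh_B ≈ 97 mm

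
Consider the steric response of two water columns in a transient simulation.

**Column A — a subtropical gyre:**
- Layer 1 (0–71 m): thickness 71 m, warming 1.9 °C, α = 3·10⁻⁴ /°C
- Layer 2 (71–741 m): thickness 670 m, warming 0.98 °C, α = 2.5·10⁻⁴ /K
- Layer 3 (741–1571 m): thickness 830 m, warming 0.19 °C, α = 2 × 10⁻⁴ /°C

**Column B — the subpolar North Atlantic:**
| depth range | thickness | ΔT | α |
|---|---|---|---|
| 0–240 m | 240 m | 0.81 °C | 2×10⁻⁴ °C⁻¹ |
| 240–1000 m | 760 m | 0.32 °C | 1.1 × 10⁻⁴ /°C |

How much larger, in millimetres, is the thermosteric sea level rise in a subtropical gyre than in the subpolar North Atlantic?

A 71 × 1.9 × 3×10⁻⁴ = 0.04047 m
A 0.98 × 670 × 2.5×10⁻⁴ = 0.16415 m
A 741–1571 m: 0.19 × 830 × 2×10⁻⁴ = 0.03154 m
A total: 0.23616 m
B 240 × 2×10⁻⁴ × 0.81 = 0.03888 m
B 240–1000 m: 760 × 0.32 × 1.1×10⁻⁴ = 0.026752 m
B total: 0.065632 m
Difference: 0.23616 − 0.065632 = 0.170528 m

170 mm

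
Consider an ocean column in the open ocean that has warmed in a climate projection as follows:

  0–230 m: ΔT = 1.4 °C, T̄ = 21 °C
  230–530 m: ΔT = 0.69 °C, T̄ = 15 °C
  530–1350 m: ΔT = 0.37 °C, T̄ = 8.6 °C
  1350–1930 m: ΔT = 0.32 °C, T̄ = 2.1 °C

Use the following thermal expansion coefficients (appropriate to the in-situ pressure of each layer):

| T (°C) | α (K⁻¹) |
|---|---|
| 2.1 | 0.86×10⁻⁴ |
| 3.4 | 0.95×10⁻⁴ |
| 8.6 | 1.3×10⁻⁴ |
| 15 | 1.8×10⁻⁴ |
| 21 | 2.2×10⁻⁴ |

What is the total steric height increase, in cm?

Δh = 16 cm

Layer 1 at 21 °C → α = 2.2×10⁻⁴ K⁻¹
Layer 2 at 15 °C → α = 1.8×10⁻⁴ K⁻¹
Layer 3 at 8.6 °C → α = 1.3×10⁻⁴ K⁻¹
Layer 4 at 2.1 °C → α = 0.86×10⁻⁴ K⁻¹
230 × 2.2×10⁻⁴ × 1.4 = 0.07084 m
230–530 m: 0.69 × 1.8×10⁻⁴ × 300 = 0.03726 m
530–1350 m: 1.3×10⁻⁴ × 0.37 × 820 = 0.039442 m
Layer 4: 580 × 0.32 × 0.86×10⁻⁴ = 0.0159616 m
Δh = 0.07084 + 0.03726 + 0.039442 + 0.0159616 = 0.1635036 m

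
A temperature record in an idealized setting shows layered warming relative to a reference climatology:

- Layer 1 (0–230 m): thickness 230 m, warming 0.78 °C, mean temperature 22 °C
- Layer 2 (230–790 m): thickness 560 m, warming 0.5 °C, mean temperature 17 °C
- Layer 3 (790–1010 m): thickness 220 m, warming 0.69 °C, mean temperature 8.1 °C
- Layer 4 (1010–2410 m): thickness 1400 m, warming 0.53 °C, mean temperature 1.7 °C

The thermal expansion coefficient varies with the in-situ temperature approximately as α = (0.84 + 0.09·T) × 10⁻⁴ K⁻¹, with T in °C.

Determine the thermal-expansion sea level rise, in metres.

Δh ≈ 0.21 m

Layer 1: α = (0.84 + 0.09×22)×10⁻⁴ = 2.82×10⁻⁴ K⁻¹
Layer 2: α = (0.84 + 0.09×17)×10⁻⁴ = 2.37×10⁻⁴ K⁻¹
Layer 3: α = (0.84 + 0.09×8.1)×10⁻⁴ = 1.569×10⁻⁴ K⁻¹
Layer 4: α = (0.84 + 0.09×1.7)×10⁻⁴ = 0.993×10⁻⁴ K⁻¹
Layer 1: 0.78 × 2.82×10⁻⁴ × 230 = 0.0505908 m
230–790 m: 560 × 2.37×10⁻⁴ × 0.5 = 0.06636 m
790–1010 m: 0.69 × 220 × 1.569×10⁻⁴ = 0.02381742 m
1010–2410 m: 1400 × 0.53 × 0.993×10⁻⁴ = 0.0736806 m
Δh = 0.0505908 + 0.06636 + 0.02381742 + 0.0736806 = 0.21444882 m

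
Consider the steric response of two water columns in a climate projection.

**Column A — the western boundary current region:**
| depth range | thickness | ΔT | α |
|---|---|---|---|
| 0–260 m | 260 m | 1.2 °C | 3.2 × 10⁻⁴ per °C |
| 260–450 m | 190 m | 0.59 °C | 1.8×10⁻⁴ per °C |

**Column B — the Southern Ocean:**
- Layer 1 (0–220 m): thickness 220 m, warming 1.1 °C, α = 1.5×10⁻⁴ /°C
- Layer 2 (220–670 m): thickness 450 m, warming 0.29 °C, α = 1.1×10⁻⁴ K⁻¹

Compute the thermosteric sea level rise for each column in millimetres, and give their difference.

A 1.2 × 260 × 3.2×10⁻⁴ = 0.09984 m
A 1.8×10⁻⁴ × 190 × 0.59 = 0.020178 m
A total: 0.120018 m
B Layer 1: 220 × 1.5×10⁻⁴ × 1.1 = 0.03630 m
B 0.29 × 1.1×10⁻⁴ × 450 = 0.014355 m
B total: 0.050655 m
Difference: 0.120018 − 0.050655 = 0.069363 m

Δh_A ≈ 120 mm, Δh_B ≈ 51 mm; difference ≈ 69 mm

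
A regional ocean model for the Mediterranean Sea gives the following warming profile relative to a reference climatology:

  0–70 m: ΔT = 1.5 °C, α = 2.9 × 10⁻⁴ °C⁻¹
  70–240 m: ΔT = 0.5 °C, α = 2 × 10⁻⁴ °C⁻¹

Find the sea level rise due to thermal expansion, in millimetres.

about 47.5 mm

Layer 1: 70 × 1.5 × 2.9×10⁻⁴ = 0.03045 m
Layer 2: 170 × 0.5 × 2×10⁻⁴ = 0.01700 m
Δh = 0.03045 + 0.01700 = 0.04745 m ≈ 47.5 mm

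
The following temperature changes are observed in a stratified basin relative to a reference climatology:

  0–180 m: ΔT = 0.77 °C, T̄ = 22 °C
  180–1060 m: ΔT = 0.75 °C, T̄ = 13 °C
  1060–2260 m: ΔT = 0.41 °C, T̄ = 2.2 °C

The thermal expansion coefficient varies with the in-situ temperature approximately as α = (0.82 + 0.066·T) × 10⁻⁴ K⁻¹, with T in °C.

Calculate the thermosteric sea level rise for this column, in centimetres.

Layer 1: α = (0.82 + 0.066×22)×10⁻⁴ = 2.272×10⁻⁴ K⁻¹
Layer 2: α = (0.82 + 0.066×13)×10⁻⁴ = 1.678×10⁻⁴ K⁻¹
Layer 3: α = (0.82 + 0.066×2.2)×10⁻⁴ = 0.9652×10⁻⁴ K⁻¹
0–180 m: 180 × 2.272×10⁻⁴ × 0.77 = 0.03148992 m
Layer 2: 0.75 × 880 × 1.678×10⁻⁴ = 0.110748 m
Layer 3: 1200 × 0.41 × 0.9652×10⁻⁴ = 0.04748784 m
Δh = 0.03148992 + 0.110748 + 0.04748784 = 0.18972576 m

19.0 cm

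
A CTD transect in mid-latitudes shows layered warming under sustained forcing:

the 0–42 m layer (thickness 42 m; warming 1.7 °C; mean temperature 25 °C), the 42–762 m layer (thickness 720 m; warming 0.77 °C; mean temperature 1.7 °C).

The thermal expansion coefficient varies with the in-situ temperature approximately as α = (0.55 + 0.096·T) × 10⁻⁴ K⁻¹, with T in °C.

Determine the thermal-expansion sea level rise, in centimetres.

Layer 1: α = (0.55 + 0.096×25)×10⁻⁴ = 2.95×10⁻⁴ K⁻¹
Layer 2: α = (0.55 + 0.096×1.7)×10⁻⁴ = 0.7132×10⁻⁴ K⁻¹
Layer 1: 2.95×10⁻⁴ × 1.7 × 42 = 0.021063 m
720 × 0.77 × 0.7132×10⁻⁴ = 0.039539808 m
Δh = 0.021063 + 0.039539808 = 0.060602808 m

6.1 cm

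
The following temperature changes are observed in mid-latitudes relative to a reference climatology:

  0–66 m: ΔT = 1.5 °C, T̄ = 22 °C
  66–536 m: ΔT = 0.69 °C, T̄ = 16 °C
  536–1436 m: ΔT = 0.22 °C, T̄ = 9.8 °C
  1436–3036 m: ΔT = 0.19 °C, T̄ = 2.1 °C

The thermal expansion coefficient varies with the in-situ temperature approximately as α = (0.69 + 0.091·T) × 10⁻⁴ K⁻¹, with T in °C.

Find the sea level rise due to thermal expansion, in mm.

Layer 1: α = (0.69 + 0.091×22)×10⁻⁴ = 2.692×10⁻⁴ K⁻¹
Layer 2: α = (0.69 + 0.091×16)×10⁻⁴ = 2.146×10⁻⁴ K⁻¹
Layer 3: α = (0.69 + 0.091×9.8)×10⁻⁴ = 1.5818×10⁻⁴ K⁻¹
Layer 4: α = (0.69 + 0.091×2.1)×10⁻⁴ = 0.8811×10⁻⁴ K⁻¹
1.5 × 2.692×10⁻⁴ × 66 = 0.0266508 m
470 × 0.69 × 2.146×10⁻⁴ = 0.06959478 m
Layer 3: 900 × 0.22 × 1.5818×10⁻⁴ = 0.03131964 m
Layer 4: 1600 × 0.8811×10⁻⁴ × 0.19 = 0.02678544 m
Δh = 0.0266508 + 0.06959478 + 0.03131964 + 0.02678544 = 0.15435066 m

154 mm of thermosteric rise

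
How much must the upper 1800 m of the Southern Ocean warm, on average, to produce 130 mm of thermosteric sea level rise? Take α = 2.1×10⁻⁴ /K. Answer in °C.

ΔT = Δh/(αH) = 0.13 / (2.1×10⁻⁴ × 1800) ≈ 0.3439 °C

about 0.344 °C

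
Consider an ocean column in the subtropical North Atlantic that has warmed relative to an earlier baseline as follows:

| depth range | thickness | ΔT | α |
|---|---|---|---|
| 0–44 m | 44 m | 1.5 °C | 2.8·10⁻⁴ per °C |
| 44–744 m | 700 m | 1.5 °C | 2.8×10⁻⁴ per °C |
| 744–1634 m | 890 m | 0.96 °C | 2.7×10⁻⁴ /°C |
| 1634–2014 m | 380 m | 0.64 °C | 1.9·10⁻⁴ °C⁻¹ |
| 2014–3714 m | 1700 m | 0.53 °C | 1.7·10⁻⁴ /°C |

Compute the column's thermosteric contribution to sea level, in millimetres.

740 mm of thermosteric rise

Layer 1: 1.5 × 44 × 2.8×10⁻⁴ = 0.01848 m
44–744 m: 700 × 2.8×10⁻⁴ × 1.5 = 0.29400 m
Layer 3: 890 × 0.96 × 2.7×10⁻⁴ = 0.230688 m
Layer 4: 1.9×10⁻⁴ × 0.64 × 380 = 0.046208 m
Layer 5: 1.7×10⁻⁴ × 1700 × 0.53 = 0.15317 m
Δh = 0.01848 + 0.29400 + 0.230688 + 0.046208 + 0.15317 = 0.742546 m ≈ 740 mm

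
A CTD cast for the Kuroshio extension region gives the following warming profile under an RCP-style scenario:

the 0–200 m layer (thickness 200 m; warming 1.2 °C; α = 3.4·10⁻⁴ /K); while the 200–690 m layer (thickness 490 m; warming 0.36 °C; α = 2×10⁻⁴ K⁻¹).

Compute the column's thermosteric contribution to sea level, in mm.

about 120 mm

1.2 × 3.4×10⁻⁴ × 200 = 0.08160 m
2×10⁻⁴ × 0.36 × 490 = 0.03528 m
Δh = 0.08160 + 0.03528 = 0.11688 m ≈ 120 mm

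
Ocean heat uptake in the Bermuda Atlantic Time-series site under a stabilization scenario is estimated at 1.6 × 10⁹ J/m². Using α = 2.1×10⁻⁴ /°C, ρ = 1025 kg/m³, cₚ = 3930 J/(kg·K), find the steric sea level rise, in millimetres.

83.4 mm

Δh = αQ/(ρcₚ) = 2.1×10⁻⁴ × 1.6×10⁹ / (1025 × 3930) ≈ 0.083411 m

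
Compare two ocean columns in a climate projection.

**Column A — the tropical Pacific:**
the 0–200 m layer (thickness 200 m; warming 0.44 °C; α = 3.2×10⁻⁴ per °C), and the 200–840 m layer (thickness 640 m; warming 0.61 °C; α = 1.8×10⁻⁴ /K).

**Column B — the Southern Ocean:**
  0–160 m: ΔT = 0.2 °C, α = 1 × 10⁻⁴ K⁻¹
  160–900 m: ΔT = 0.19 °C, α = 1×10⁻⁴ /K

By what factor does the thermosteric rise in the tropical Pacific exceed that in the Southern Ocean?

a factor of 5.70

A 0–200 m: 3.2×10⁻⁴ × 0.44 × 200 = 0.02816 m
A 200–840 m: 1.8×10⁻⁴ × 640 × 0.61 = 0.070272 m
A total: 0.098432 m
B 0–160 m: 160 × 1×10⁻⁴ × 0.2 = 0.00320 m
B 740 × 0.19 × 1×10⁻⁴ = 0.01406 m
B total: 0.01726 m
Ratio: 0.098432 / 0.01726 ≈ 5.703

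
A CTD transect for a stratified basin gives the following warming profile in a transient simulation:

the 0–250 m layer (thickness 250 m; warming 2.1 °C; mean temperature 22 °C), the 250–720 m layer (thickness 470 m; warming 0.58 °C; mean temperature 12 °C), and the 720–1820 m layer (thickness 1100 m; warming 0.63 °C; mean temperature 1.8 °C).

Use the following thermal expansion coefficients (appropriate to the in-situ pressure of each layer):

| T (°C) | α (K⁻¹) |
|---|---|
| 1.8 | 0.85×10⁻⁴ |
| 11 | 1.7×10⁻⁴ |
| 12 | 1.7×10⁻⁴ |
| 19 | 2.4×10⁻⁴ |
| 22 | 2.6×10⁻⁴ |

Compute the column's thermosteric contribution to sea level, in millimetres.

Δh ≈ 242 mm

Layer 1 at 22 °C → α = 2.6×10⁻⁴ K⁻¹
Layer 2 at 12 °C → α = 1.7×10⁻⁴ K⁻¹
Layer 3 at 1.8 °C → α = 0.85×10⁻⁴ K⁻¹
Layer 1: 2.6×10⁻⁴ × 250 × 2.1 = 0.13650 m
Layer 2: 470 × 1.7×10⁻⁴ × 0.58 = 0.046342 m
720–1820 m: 1100 × 0.63 × 0.85×10⁻⁴ = 0.058905 m
Δh = 0.13650 + 0.046342 + 0.058905 = 0.241747 m ≈ 242 mm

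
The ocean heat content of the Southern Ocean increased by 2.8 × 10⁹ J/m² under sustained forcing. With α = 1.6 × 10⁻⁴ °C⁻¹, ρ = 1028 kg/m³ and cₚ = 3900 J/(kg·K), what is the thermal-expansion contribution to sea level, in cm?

Δh = 11.2 cm

Δh = αQ/(ρcₚ) = 1.6×10⁻⁴ × 2.8×10⁹ / (1028 × 3900) ≈ 0.11174 m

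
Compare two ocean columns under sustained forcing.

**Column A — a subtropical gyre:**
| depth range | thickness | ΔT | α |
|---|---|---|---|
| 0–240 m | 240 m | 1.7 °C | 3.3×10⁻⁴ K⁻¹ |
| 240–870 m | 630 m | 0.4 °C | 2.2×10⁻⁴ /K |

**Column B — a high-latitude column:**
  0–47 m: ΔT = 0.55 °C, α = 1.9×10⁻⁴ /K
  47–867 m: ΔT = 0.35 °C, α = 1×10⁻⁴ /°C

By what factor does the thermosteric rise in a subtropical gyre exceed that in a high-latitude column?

≈ 5.7×

A 0–240 m: 3.3×10⁻⁴ × 1.7 × 240 = 0.13464 m
A 0.4 × 630 × 2.2×10⁻⁴ = 0.05544 m
A total: 0.19008 m
B 0.55 × 47 × 1.9×10⁻⁴ = 0.0049115 m
B 0.35 × 820 × 1×10⁻⁴ = 0.02870 m
B total: 0.0336115 m
Ratio: 0.19008 / 0.0336115 ≈ 5.655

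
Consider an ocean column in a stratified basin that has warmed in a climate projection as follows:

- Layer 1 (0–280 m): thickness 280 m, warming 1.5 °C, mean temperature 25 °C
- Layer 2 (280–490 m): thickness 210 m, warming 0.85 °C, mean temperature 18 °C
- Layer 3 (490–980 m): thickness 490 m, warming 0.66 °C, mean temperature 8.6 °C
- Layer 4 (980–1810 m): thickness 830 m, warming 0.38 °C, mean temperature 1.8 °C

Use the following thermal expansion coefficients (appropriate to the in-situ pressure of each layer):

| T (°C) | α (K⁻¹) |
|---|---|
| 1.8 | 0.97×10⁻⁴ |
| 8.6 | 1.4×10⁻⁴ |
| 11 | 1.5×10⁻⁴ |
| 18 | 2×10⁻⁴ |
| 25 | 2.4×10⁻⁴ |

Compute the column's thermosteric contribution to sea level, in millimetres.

Layer 1 at 25 °C → α = 2.4×10⁻⁴ K⁻¹
Layer 2 at 18 °C → α = 2×10⁻⁴ K⁻¹
Layer 3 at 8.6 °C → α = 1.4×10⁻⁴ K⁻¹
Layer 4 at 1.8 °C → α = 0.97×10⁻⁴ K⁻¹
0–280 m: 2.4×10⁻⁴ × 1.5 × 280 = 0.10080 m
280–490 m: 210 × 2×10⁻⁴ × 0.85 = 0.03570 m
Layer 3: 0.66 × 490 × 1.4×10⁻⁴ = 0.045276 m
Layer 4: 0.38 × 830 × 0.97×10⁻⁴ = 0.0305938 m
Δh = 0.10080 + 0.03570 + 0.045276 + 0.0305938 = 0.2123698 m

about 210 mm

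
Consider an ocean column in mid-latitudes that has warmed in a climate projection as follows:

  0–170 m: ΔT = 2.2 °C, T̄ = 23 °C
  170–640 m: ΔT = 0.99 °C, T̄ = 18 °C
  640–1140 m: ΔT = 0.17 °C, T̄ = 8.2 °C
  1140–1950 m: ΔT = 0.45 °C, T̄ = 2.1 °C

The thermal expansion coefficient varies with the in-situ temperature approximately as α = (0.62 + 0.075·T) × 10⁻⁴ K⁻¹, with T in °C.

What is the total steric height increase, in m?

0.218 m of thermosteric rise

Layer 1: α = (0.62 + 0.075×23)×10⁻⁴ = 2.345×10⁻⁴ K⁻¹
Layer 2: α = (0.62 + 0.075×18)×10⁻⁴ = 1.97×10⁻⁴ K⁻¹
Layer 3: α = (0.62 + 0.075×8.2)×10⁻⁴ = 1.235×10⁻⁴ K⁻¹
Layer 4: α = (0.62 + 0.075×2.1)×10⁻⁴ = 0.7775×10⁻⁴ K⁻¹
Layer 1: 170 × 2.345×10⁻⁴ × 2.2 = 0.087703 m
170–640 m: 0.99 × 1.97×10⁻⁴ × 470 = 0.0916641 m
640–1140 m: 500 × 0.17 × 1.235×10⁻⁴ = 0.0104975 m
1140–1950 m: 0.45 × 810 × 0.7775×10⁻⁴ = 0.028339875 m
Δh = 0.087703 + 0.0916641 + 0.0104975 + 0.028339875 = 0.218204475 m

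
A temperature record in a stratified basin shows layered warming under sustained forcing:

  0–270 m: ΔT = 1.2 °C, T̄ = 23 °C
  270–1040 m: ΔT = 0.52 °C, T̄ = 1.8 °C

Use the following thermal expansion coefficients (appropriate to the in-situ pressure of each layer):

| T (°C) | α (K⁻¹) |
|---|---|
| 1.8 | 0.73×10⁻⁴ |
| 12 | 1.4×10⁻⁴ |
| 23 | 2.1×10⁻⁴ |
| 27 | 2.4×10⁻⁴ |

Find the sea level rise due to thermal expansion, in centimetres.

Layer 1 at 23 °C → α = 2.1×10⁻⁴ K⁻¹
Layer 2 at 1.8 °C → α = 0.73×10⁻⁴ K⁻¹
Layer 1: 270 × 1.2 × 2.1×10⁻⁴ = 0.06804 m
Layer 2: 0.73×10⁻⁴ × 770 × 0.52 = 0.0292292 m
Δh = 0.06804 + 0.0292292 = 0.0972692 m ≈ 9.7 cm

9.7 cm of thermosteric rise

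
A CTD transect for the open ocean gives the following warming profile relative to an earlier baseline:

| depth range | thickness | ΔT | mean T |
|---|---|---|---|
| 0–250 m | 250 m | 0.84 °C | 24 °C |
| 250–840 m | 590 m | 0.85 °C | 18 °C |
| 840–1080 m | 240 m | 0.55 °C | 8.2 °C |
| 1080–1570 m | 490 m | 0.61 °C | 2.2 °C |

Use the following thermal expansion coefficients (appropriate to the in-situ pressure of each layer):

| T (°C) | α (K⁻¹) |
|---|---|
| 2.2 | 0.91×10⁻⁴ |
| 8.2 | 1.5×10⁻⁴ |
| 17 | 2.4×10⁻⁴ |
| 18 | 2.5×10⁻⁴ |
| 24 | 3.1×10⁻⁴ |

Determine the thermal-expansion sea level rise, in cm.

Δh ≈ 23.7 cm

Layer 1 at 24 °C → α = 3.1×10⁻⁴ K⁻¹
Layer 2 at 18 °C → α = 2.5×10⁻⁴ K⁻¹
Layer 3 at 8.2 °C → α = 1.5×10⁻⁴ K⁻¹
Layer 4 at 2.2 °C → α = 0.91×10⁻⁴ K⁻¹
Layer 1: 3.1×10⁻⁴ × 250 × 0.84 = 0.06510 m
Layer 2: 0.85 × 590 × 2.5×10⁻⁴ = 0.125375 m
Layer 3: 1.5×10⁻⁴ × 240 × 0.55 = 0.01980 m
Layer 4: 0.61 × 490 × 0.91×10⁻⁴ = 0.0271999 m
Δh = 0.06510 + 0.125375 + 0.01980 + 0.0271999 = 0.2374749 m ≈ 23.7 cm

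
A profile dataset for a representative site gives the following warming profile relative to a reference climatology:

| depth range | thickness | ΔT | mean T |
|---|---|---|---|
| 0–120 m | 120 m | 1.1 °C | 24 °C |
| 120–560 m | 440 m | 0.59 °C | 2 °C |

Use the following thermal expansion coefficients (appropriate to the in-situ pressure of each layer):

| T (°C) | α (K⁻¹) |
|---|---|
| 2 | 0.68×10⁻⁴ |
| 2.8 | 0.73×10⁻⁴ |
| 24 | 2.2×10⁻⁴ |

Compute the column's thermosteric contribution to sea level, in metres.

Δh ≈ 0.047 m

Layer 1 at 24 °C → α = 2.2×10⁻⁴ K⁻¹
Layer 2 at 2 °C → α = 0.68×10⁻⁴ K⁻¹
Layer 1: 2.2×10⁻⁴ × 120 × 1.1 = 0.02904 m
Layer 2: 0.59 × 440 × 0.68×10⁻⁴ = 0.0176528 m
Δh = 0.02904 + 0.0176528 = 0.0466928 m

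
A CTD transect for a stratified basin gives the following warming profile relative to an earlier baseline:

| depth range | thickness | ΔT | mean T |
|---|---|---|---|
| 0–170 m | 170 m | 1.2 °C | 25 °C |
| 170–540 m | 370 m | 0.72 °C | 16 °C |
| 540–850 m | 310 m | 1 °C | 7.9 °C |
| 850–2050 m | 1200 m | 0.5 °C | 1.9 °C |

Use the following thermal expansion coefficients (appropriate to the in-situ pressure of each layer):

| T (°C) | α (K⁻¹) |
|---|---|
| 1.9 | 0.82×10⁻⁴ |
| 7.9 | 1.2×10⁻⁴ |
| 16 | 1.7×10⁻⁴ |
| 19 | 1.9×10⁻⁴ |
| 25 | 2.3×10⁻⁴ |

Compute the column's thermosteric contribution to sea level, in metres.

Layer 1 at 25 °C → α = 2.3×10⁻⁴ K⁻¹
Layer 2 at 16 °C → α = 1.7×10⁻⁴ K⁻¹
Layer 3 at 7.9 °C → α = 1.2×10⁻⁴ K⁻¹
Layer 4 at 1.9 °C → α = 0.82×10⁻⁴ K⁻¹
0–170 m: 170 × 2.3×10⁻⁴ × 1.2 = 0.04692 m
370 × 1.7×10⁻⁴ × 0.72 = 0.045288 m
540–850 m: 1 × 1.2×10⁻⁴ × 310 = 0.03720 m
0.82×10⁻⁴ × 0.5 × 1200 = 0.04920 m
Δh = 0.04692 + 0.045288 + 0.03720 + 0.04920 = 0.178608 m

Δh ≈ 0.18 m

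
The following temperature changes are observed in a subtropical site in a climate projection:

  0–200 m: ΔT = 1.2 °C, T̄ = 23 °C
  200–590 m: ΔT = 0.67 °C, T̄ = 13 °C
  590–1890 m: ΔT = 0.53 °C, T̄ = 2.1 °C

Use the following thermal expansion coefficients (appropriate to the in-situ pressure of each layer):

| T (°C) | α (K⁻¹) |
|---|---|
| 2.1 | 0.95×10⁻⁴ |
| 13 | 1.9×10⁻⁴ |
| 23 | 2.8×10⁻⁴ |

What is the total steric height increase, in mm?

Layer 1 at 23 °C → α = 2.8×10⁻⁴ K⁻¹
Layer 2 at 13 °C → α = 1.9×10⁻⁴ K⁻¹
Layer 3 at 2.1 °C → α = 0.95×10⁻⁴ K⁻¹
0–200 m: 1.2 × 2.8×10⁻⁴ × 200 = 0.06720 m
Layer 2: 1.9×10⁻⁴ × 0.67 × 390 = 0.049647 m
Layer 3: 0.95×10⁻⁴ × 0.53 × 1300 = 0.065455 m
Δh = 0.06720 + 0.049647 + 0.065455 = 0.182302 m

182 mm of thermosteric rise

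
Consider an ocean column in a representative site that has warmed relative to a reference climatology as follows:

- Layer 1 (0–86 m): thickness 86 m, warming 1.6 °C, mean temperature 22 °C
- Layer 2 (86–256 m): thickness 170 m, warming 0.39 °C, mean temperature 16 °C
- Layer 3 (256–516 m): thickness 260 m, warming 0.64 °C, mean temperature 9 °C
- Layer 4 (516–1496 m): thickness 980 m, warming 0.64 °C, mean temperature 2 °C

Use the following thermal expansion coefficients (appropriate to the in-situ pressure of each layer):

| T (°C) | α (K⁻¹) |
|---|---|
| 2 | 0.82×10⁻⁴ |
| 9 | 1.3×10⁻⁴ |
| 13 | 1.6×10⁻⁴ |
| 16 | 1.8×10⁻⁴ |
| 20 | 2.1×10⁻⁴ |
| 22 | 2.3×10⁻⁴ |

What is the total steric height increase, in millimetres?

Layer 1 at 22 °C → α = 2.3×10⁻⁴ K⁻¹
Layer 2 at 16 °C → α = 1.8×10⁻⁴ K⁻¹
Layer 3 at 9 °C → α = 1.3×10⁻⁴ K⁻¹
Layer 4 at 2 °C → α = 0.82×10⁻⁴ K⁻¹
Layer 1: 2.3×10⁻⁴ × 1.6 × 86 = 0.031648 m
86–256 m: 0.39 × 1.8×10⁻⁴ × 170 = 0.011934 m
256–516 m: 1.3×10⁻⁴ × 0.64 × 260 = 0.021632 m
Layer 4: 980 × 0.64 × 0.82×10⁻⁴ = 0.0514304 m
Δh = 0.031648 + 0.011934 + 0.021632 + 0.0514304 = 0.1166444 m

Δh ≈ 117 mm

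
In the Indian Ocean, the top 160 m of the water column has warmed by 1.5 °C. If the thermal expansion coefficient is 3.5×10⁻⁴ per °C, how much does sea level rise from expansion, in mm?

Δh ≈ 84.0 mm

Δh = αΔT·H = 3.5×10⁻⁴ × 1.5 × 160 = 0.08400 m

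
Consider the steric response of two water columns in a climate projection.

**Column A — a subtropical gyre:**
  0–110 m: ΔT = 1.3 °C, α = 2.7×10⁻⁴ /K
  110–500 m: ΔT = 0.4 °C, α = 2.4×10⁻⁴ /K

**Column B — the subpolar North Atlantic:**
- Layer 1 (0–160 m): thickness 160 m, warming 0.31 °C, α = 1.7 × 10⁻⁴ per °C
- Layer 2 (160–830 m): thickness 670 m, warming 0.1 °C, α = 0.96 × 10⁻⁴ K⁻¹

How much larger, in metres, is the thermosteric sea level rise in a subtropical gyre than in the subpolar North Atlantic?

A Layer 1: 110 × 2.7×10⁻⁴ × 1.3 = 0.03861 m
A 110–500 m: 0.4 × 390 × 2.4×10⁻⁴ = 0.03744 m
A total: 0.07605 m
B 0–160 m: 1.7×10⁻⁴ × 0.31 × 160 = 0.008432 m
B Layer 2: 0.1 × 670 × 0.96×10⁻⁴ = 0.006432 m
B total: 0.014864 m
Difference: 0.07605 − 0.014864 = 0.061186 m

0.0612 m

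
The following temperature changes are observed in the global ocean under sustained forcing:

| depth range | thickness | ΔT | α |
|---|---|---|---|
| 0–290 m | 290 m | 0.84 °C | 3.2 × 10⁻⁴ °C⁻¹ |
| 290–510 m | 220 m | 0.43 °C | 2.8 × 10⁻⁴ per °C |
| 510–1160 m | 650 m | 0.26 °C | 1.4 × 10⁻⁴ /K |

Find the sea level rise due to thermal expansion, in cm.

13 cm

0–290 m: 0.84 × 290 × 3.2×10⁻⁴ = 0.077952 m
290–510 m: 2.8×10⁻⁴ × 0.43 × 220 = 0.026488 m
650 × 1.4×10⁻⁴ × 0.26 = 0.02366 m
Δh = 0.077952 + 0.026488 + 0.02366 = 0.12810 m ≈ 13 cm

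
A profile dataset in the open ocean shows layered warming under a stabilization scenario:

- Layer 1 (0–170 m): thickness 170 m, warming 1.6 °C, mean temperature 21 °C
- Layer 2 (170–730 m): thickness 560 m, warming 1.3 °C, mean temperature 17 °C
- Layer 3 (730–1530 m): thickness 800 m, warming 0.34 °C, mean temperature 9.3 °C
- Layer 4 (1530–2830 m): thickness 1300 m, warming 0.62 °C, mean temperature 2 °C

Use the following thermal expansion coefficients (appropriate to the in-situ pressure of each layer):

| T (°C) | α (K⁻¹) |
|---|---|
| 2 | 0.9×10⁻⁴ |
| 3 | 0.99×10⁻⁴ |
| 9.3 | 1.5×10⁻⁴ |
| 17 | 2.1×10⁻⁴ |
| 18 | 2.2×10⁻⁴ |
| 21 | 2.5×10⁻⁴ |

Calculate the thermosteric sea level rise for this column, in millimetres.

about 334 mm

Layer 1 at 21 °C → α = 2.5×10⁻⁴ K⁻¹
Layer 2 at 17 °C → α = 2.1×10⁻⁴ K⁻¹
Layer 3 at 9.3 °C → α = 1.5×10⁻⁴ K⁻¹
Layer 4 at 2 °C → α = 0.9×10⁻⁴ K⁻¹
2.5×10⁻⁴ × 1.6 × 170 = 0.06800 m
170–730 m: 1.3 × 560 × 2.1×10⁻⁴ = 0.15288 m
1.5×10⁻⁴ × 800 × 0.34 = 0.04080 m
Layer 4: 0.62 × 1300 × 0.9×10⁻⁴ = 0.07254 m
Δh = 0.06800 + 0.15288 + 0.04080 + 0.07254 = 0.33422 m ≈ 334 mm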